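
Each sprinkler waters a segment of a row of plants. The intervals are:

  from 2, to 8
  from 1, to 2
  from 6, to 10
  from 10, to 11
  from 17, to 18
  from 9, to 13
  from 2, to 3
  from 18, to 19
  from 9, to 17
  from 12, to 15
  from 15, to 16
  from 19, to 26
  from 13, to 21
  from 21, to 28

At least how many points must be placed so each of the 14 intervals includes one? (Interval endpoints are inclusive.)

Sort by right endpoint; whenever an interval is uncovered, place a point at its right end.
Sorted: [1,2] [2,3] [2,8] [6,10] [10,11] [9,13] [12,15] [15,16] [9,17] [17,18] [18,19] [13,21] [19,26] [21,28]
{[1,2],[2,3],[2,8]} hit by 2; {[6,10],[10,11],[9,13]} hit by 10; {[12,15],[15,16],[9,17]} hit by 15; {[17,18],[18,19],[13,21]} hit by 18; {[19,26],[21,28]} hit by 26.
Points: 2, 10, 15, 18, 26 (5 total).

5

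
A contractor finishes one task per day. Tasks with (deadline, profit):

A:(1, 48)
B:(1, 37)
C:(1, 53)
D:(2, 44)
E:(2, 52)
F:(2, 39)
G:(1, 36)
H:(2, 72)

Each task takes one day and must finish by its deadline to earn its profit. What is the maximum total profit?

125

Take jobs in profit order; each goes to the latest open slot no later than its deadline.
Profit order: H=72 C=53 E=52 A=48 D=44 F=39 B=37 G=36
Assign: H→slot 2, C→slot 1, E skipped, A skipped, D skipped, F skipped, B skipped, G skipped.
Slots: [1:C] [2:H]
Profit = 53 + 72 = 125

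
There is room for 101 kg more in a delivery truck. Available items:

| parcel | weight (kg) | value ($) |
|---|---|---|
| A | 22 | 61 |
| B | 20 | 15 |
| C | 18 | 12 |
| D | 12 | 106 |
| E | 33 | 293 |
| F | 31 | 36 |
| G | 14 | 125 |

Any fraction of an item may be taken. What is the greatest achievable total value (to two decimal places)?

Greedy by value/weight ratio, highest first.
Ratios (sorted): G 8.93, E 8.88, D 8.83, A 2.77, F 1.16, B 0.75, C 0.67
take G (14 @ 125); take E (33 @ 293); take D (12 @ 106); take A (22 @ 61); take 20/31 of F → 23.23. Capacity used 101/101.
Total value = 608.23

608.23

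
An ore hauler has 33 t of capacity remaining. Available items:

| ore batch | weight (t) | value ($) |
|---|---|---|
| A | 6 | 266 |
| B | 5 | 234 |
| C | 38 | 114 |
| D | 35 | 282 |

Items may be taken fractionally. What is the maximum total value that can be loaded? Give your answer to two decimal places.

677.26

Order: B (234/5=46.80) > A (266/6=44.33) > D (282/35=8.06) > C (114/38=3.00)
Fill: take B (5 @ 234) → take A (6 @ 266) → take 22/35 of D → 177.26; 33/33 used.
Total value = 677.26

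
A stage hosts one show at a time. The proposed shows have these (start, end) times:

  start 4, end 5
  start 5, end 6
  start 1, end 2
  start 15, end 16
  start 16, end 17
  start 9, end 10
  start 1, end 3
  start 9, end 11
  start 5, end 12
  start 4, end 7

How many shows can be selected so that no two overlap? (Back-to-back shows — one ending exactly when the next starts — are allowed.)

6

Order by finish time; keep every interval that doesn't clash with the previous kept one.
Sorted by end: (1,2)  (1,3)  (4,5)  (5,6)  (4,7)  (9,10)  (9,11)  (5,12)  (15,16)  (16,17)
take (1,2); take (4,5); take (5,6); take (9,10); skip (5,12); take (15,16); take (16,17).
Selected 6 shows.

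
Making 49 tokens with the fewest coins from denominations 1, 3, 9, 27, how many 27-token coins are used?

49 − 1×27→22 − 2×9→4 − 1×3→1 − 1×1→0
Count of 27: 1

1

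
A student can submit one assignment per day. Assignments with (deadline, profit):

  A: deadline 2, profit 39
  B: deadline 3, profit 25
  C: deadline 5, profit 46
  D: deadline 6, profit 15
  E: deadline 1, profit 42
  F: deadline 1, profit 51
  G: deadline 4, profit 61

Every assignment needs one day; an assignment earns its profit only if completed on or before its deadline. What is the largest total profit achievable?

Take jobs in profit order; each goes to the latest open slot no later than its deadline.
By profit: G(d4,61), F(d1,51), C(d5,46), E(d1,42), A(d2,39), B(d3,25), D(d6,15)
G→slot 4; F→slot 1; C→slot 5; E skipped; A→slot 2; B→slot 3; D→slot 6.
Profit = 51 + 39 + 25 + 61 + 46 + 15 = 237

237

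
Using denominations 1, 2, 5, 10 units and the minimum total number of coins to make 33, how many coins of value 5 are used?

33 − 3×10→3 − 1×2→1 − 1×1→0
Count of 5: 0

0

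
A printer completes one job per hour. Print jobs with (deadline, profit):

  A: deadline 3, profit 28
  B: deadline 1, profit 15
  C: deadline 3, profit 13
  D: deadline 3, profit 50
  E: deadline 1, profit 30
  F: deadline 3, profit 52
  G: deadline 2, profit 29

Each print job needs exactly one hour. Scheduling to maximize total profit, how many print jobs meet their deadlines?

3

Take jobs in profit order; each goes to the latest open slot no later than its deadline.
Profit order: F=52 D=50 E=30 G=29 A=28 B=15 C=13
Assign: F→slot 3, D→slot 2, E→slot 1, G skipped, A skipped, B skipped, C skipped.
Slots: [1:E] [2:D] [3:F]
3 of 7 scheduled.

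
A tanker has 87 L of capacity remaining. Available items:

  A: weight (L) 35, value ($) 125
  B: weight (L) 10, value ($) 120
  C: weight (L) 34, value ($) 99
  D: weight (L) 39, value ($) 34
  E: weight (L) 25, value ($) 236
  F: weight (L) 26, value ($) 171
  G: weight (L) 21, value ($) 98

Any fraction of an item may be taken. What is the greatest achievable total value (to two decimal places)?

Sort by value per unit weight and fill in that order.
Order: B (120/10=12.00) > E (236/25=9.44) > F (171/26=6.58) > G (98/21=4.67) > A (125/35=3.57) > C (99/34=2.91) > D (34/39=0.87)
Fill: take B (10 @ 120) → take E (25 @ 236) → take F (26 @ 171) → take G (21 @ 98) → take 5/35 of A → 17.86; 87/87 used.
Total value = 642.86

642.86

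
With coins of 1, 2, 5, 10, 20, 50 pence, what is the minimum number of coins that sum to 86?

5

86 − 1×50→36 − 1×20→16 − 1×10→6 − 1×5→1 − 1×1→0
Total coins = 1 + 1 + 1 + 1 + 1 = 5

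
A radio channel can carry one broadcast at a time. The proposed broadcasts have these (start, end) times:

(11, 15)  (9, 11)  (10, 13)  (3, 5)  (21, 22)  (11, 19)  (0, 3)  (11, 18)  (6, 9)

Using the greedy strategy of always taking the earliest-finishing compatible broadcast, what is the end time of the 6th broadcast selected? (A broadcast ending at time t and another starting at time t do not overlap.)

22

By end time: (0,3), (3,5), (6,9), (9,11), (10,13), (11,15), (11,18), (11,19), (21,22).
Pick (0,3); next start ≥ 3 → (3,5); next start ≥ 5 → (6,9); next start ≥ 9 → (9,11); next start ≥ 11 → (11,15); next start ≥ 15 → (21,22).
Selected: (0,3) (3,5) (6,9) (9,11) (11,15) (21,22)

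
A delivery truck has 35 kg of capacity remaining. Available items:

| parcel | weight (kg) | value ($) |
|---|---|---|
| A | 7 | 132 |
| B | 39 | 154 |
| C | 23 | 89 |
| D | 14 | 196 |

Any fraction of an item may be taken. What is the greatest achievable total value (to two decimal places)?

383.28

Ratios (sorted): A 18.86, D 14.00, B 3.95, C 3.87
take A (7 @ 132); take D (14 @ 196); take 14/39 of B → 55.28. Capacity used 35/35.
Total value = 383.28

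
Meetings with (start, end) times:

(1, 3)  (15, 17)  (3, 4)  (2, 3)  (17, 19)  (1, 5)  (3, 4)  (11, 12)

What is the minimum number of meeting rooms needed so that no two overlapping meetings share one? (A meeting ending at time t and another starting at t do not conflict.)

3

starts: [1, 1, 2, 3, 3, 11, 15, 17]
ends:   [3, 3, 4, 4, 5, 12, 17, 19]
s1→1 s1→2 s2→3  — peak 3.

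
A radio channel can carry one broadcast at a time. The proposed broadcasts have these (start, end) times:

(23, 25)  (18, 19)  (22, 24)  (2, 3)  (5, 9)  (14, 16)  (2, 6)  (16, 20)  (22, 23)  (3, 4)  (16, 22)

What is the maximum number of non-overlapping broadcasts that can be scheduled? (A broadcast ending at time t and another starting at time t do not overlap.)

7

Order by finish time; keep every interval that doesn't clash with the previous kept one.
By end time: (2,3), (3,4), (2,6), (5,9), (14,16), (18,19), (16,20), (16,22), (22,23), (22,24), (23,25).
Pick (2,3); next start ≥ 3 → (3,4); next start ≥ 4 → (5,9); next start ≥ 9 → (14,16); next start ≥ 16 → (18,19); next start ≥ 19 → (22,23); next start ≥ 23 → (23,25).
Selected 7 broadcasts.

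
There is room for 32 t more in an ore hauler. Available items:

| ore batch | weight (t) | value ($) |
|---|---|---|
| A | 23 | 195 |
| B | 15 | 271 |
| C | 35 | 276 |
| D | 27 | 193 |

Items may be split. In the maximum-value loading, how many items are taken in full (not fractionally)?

Sort by value per unit weight and fill in that order.
Order: B (271/15=18.07) > A (195/23=8.48) > C (276/35=7.89) > D (193/27=7.15)
Fill: take B (15 @ 271) → take 17/23 of A → 144.13; 32/32 used.
1 item(s) taken whole; one partial (take 17/23 of A).

1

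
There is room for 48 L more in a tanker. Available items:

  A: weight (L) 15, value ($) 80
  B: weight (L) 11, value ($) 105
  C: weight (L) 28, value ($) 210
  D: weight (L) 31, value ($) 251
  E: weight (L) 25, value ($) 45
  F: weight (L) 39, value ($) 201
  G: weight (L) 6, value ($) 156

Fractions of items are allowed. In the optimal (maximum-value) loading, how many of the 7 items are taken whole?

Ratios (sorted): G 26.00, B 9.55, D 8.10, C 7.50, A 5.33, F 5.15, E 1.80
take G (6 @ 156); take B (11 @ 105); take D (31 @ 251). Capacity used 48/48.
3 item(s) taken whole.

3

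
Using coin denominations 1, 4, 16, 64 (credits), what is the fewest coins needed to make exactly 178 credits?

178 − 2×64→50 − 3×16→2 − 2×1→0
Total coins = 2 + 3 + 2 = 7

7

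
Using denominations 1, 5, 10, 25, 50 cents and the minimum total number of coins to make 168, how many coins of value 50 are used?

3

Use the largest denomination that fits, subtract, and repeat.
168 = 3×50 + 1×10 + 1×5 + 3×1
Count of 50: 3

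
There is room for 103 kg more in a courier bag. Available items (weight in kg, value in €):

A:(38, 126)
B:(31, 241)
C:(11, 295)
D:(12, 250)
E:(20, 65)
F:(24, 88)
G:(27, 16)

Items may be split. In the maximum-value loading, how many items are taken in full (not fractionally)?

Greedy by value/weight ratio, highest first.
Ratios (sorted): C 26.82, D 20.83, B 7.77, F 3.67, A 3.32, E 3.25, G 0.59
take C (11 @ 295); take D (12 @ 250); take B (31 @ 241); take F (24 @ 88); take 25/38 of A → 82.89. Capacity used 103/103.
4 item(s) taken whole; one partial (take 25/38 of A).

4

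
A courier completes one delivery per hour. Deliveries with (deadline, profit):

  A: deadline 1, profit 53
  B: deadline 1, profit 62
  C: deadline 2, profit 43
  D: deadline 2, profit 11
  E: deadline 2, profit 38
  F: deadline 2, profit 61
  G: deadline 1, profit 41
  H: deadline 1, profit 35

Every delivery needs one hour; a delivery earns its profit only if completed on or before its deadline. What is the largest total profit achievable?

123

By profit: B(d1,62), F(d2,61), A(d1,53), C(d2,43), G(d1,41), E(d2,38), H(d1,35), D(d2,11)
B→slot 1; F→slot 2; A skipped; C skipped; G skipped; E skipped; H skipped; D skipped.
Profit = 62 + 61 = 123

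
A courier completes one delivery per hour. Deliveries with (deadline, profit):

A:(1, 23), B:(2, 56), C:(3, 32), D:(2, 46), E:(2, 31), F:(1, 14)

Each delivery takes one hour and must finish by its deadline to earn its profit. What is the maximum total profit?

Sort by profit descending; place each in the latest free slot ≤ its deadline.
By profit: B(d2,56), D(d2,46), C(d3,32), E(d2,31), A(d1,23), F(d1,14)
B→slot 2; D→slot 1; C→slot 3; E skipped; A skipped; F skipped.
Profit = 46 + 56 + 32 = 134

134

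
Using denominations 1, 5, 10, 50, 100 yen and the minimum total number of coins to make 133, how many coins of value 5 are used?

0

Use the largest denomination that fits, subtract, and repeat.
133 = 1×100 + 3×10 + 3×1
Count of 5: 0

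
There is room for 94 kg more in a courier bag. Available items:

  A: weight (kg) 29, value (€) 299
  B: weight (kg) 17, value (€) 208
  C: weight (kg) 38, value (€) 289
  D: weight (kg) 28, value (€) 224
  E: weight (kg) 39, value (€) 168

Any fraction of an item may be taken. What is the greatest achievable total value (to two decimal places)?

Ratios (sorted): B 12.24, A 10.31, D 8.00, C 7.61, E 4.31
take B (17 @ 208); take A (29 @ 299); take D (28 @ 224); take 20/38 of C → 152.11. Capacity used 94/94.
Total value = 883.11

883.11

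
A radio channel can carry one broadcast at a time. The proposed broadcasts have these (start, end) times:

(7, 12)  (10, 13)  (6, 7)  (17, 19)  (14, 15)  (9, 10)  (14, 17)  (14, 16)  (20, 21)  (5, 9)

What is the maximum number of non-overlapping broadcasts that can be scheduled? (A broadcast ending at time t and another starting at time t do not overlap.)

Order by finish time; keep every interval that doesn't clash with the previous kept one.
Sorted by end: (6,7)  (5,9)  (9,10)  (7,12)  (10,13)  (14,15)  (14,16)  (14,17)  (17,19)  (20,21)
take (6,7); take (9,10); take (10,13); take (14,15); skip (14,17); take (17,19); take (20,21).
Selected 6 broadcasts.

6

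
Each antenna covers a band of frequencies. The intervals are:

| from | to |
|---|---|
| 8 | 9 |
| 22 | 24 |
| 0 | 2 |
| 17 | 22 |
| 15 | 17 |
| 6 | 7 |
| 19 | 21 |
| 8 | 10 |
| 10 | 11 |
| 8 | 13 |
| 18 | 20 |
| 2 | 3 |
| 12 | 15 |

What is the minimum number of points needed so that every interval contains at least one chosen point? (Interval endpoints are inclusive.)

Sort by right endpoint; whenever an interval is uncovered, place a point at its right end.
By right end: [0,2]  [2,3]  [6,7]  [8,9]  [8,10]  [10,11]  [8,13]  [12,15]  [15,17]  [18,20]  [19,21]  [17,22]  [22,24]
[0,2] uncovered → point at 2; [6,7] uncovered → point at 7; [8,9] uncovered → point at 9; [10,11] uncovered → point at 11; [12,15] uncovered → point at 15; [18,20] uncovered → point at 20; [22,24] uncovered → point at 24.
Points: 2, 7, 9, 11, 15, 20, 24 (7 total).

7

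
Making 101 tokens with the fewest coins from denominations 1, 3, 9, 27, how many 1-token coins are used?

101 = 3×27 + 2×9 + 2×1
Count of 1: 2

2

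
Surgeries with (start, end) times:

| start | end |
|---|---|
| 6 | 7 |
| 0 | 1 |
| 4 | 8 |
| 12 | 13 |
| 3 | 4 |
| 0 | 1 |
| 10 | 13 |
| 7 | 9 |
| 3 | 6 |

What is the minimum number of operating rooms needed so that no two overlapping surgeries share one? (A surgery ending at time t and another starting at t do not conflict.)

Events (time:±→running): 0:+→1 0:+→2 … peak 2.

2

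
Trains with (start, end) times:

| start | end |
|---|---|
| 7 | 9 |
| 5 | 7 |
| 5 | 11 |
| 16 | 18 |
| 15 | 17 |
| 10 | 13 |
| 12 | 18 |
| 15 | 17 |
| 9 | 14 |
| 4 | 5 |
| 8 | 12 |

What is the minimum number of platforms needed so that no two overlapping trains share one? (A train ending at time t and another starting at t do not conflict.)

Count concurrent intervals with a sweep; the peak is the room count.
Events (time:±→running): 4:+→1 5:-→0 5:+→1 5:+→2 7:-→1 7:+→2 8:+→3 9:-→2 9:+→3 10:+→4 … peak 4.

4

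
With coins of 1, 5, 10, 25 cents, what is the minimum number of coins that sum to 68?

Greedy: take as many of the largest coin as possible, then repeat with the remainder.
68 − 2×25→18 − 1×10→8 − 1×5→3 − 3×1→0
Total coins = 2 + 1 + 1 + 3 = 7

7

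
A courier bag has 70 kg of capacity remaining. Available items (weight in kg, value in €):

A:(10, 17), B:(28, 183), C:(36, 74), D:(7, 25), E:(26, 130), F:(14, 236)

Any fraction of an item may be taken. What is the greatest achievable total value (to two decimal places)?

556.14

Order: F (236/14=16.86) > B (183/28=6.54) > E (130/26=5.00) > D (25/7=3.57) > C (74/36=2.06) > A (17/10=1.70)
Fill: take F (14 @ 236) → take B (28 @ 183) → take E (26 @ 130) → take 2/7 of D → 7.14; 70/70 used.
Total value = 556.14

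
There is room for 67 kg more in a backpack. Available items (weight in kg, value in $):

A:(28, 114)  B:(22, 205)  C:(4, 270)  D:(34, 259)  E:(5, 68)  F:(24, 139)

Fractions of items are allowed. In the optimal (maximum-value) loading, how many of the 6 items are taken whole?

Greedy by value/weight ratio, highest first.
Ratios (sorted): C 67.50, E 13.60, B 9.32, D 7.62, F 5.79, A 4.07
take C (4 @ 270); take E (5 @ 68); take B (22 @ 205); take D (34 @ 259); take 2/24 of F → 11.58. Capacity used 67/67.
4 item(s) taken whole; one partial (take 2/24 of F).

4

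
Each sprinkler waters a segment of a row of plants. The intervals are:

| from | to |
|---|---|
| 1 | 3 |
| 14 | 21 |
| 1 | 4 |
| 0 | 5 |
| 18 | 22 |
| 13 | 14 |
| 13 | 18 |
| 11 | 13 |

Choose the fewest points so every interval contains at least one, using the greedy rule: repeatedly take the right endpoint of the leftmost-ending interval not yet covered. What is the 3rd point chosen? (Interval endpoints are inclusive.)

Sorted: [1,3] [1,4] [0,5] [11,13] [13,14] [13,18] [14,21] [18,22]
{[1,3],[1,4],[0,5]} hit by 3; {[11,13],[13,14],[13,18]} hit by 13; {[14,21],[18,22]} hit by 21.
Points: 3, 13, 21 (3 total).

21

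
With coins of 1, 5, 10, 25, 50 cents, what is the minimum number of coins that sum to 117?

6

Use the largest denomination that fits, subtract, and repeat.
117 = 2×50 + 1×10 + 1×5 + 2×1
Total coins = 2 + 1 + 1 + 2 = 6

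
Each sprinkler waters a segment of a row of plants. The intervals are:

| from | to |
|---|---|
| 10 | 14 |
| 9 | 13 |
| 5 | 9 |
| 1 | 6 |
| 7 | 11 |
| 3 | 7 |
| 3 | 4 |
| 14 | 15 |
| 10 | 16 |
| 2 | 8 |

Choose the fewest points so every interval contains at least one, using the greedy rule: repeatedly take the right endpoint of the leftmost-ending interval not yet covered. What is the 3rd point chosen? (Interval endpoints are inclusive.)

14

Process intervals by earliest right end; each time one isn't hit yet, stab at its right endpoint.
Sorted: [3,4] [1,6] [3,7] [2,8] [5,9] [7,11] [9,13] [10,14] [14,15] [10,16]
{[3,4],[1,6],[3,7],[2,8]} hit by 4; {[5,9],[7,11],[9,13]} hit by 9; {[10,14],[14,15],[10,16]} hit by 14.
Points: 4, 9, 14 (3 total).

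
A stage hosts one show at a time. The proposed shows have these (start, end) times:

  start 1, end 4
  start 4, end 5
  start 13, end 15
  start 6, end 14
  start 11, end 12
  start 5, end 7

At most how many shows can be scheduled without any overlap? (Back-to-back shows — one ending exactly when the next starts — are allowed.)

Sort by end time and greedily take each interval whose start is ≥ the last chosen end.
Sorted by end: (1,4)  (4,5)  (5,7)  (11,12)  (6,14)  (13,15)
take (1,4); take (4,5); take (5,7); take (11,12); take (13,15).
Selected 5 shows.

5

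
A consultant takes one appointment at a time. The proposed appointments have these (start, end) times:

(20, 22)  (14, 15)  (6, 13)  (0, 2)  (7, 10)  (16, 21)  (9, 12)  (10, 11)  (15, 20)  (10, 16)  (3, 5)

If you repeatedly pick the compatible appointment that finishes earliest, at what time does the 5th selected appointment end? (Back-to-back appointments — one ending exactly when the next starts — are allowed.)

By end time: (0,2), (3,5), (7,10), (10,11), (9,12), (6,13), (14,15), (10,16), (15,20), (16,21), (20,22).
Pick (0,2); next start ≥ 2 → (3,5); next start ≥ 5 → (7,10); next start ≥ 10 → (10,11); next start ≥ 11 → (14,15); next start ≥ 15 → (15,20); next start ≥ 20 → (20,22).
Selected: (0,2) (3,5) (7,10) (10,11) (14,15) (15,20) (20,22)

15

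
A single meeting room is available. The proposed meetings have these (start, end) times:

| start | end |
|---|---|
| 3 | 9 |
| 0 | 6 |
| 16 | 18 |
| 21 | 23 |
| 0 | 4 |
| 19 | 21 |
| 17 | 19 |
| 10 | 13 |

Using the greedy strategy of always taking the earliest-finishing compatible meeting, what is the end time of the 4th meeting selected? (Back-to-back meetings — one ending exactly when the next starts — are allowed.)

Greedy by earliest finish: after sorting by end time, pick each interval compatible with the last pick.
Sorted by end: (0,4)  (0,6)  (3,9)  (10,13)  (16,18)  (17,19)  (19,21)  (21,23)
take (0,4); take (10,13); take (16,18); take (19,21); take (21,23).
Selected: (0,4) (10,13) (16,18) (19,21) (21,23)

21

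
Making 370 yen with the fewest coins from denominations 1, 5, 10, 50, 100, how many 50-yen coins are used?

370 = 3×100 + 1×50 + 2×10
Count of 50: 1

1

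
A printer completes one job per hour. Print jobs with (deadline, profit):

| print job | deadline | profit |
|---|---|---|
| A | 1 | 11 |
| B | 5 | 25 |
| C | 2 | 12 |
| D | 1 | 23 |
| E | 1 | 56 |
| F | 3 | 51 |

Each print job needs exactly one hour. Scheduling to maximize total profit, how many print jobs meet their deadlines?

4

Take jobs in profit order; each goes to the latest open slot no later than its deadline.
By profit: E(d1,56), F(d3,51), B(d5,25), D(d1,23), C(d2,12), A(d1,11)
E→slot 1; F→slot 3; B→slot 5; D skipped; C→slot 2; A skipped.
4 of 6 scheduled.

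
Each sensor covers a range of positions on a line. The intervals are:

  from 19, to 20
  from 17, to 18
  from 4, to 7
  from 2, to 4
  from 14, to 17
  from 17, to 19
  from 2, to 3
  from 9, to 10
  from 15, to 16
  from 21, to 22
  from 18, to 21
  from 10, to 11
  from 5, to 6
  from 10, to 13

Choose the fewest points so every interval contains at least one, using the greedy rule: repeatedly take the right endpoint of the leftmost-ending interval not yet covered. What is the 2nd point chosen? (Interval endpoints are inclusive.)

6

Sort by right endpoint; whenever an interval is uncovered, place a point at its right end.
Sorted: [2,3] [2,4] [5,6] [4,7] [9,10] [10,11] [10,13] [15,16] [14,17] [17,18] [17,19] [19,20] [18,21] [21,22]
{[2,3],[2,4]} hit by 3; {[5,6],[4,7]} hit by 6; {[9,10],[10,11],[10,13]} hit by 10; {[15,16],[14,17]} hit by 16; {[17,18],[17,19]} hit by 18; {[19,20],[18,21]} hit by 20; {[21,22]} hit by 22.
Points: 3, 6, 10, 16, 18, 20, 22 (7 total).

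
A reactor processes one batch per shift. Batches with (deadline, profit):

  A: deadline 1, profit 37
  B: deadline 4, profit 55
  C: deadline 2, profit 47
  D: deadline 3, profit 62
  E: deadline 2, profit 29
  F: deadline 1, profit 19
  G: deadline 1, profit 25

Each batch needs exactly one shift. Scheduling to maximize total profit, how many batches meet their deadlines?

Profit order: D=62 B=55 C=47 A=37 E=29 G=25 F=19
Assign: D→slot 3, B→slot 4, C→slot 2, A→slot 1, E skipped, G skipped, F skipped.
Slots: [1:A] [2:C] [3:D] [4:B]
4 of 7 scheduled.

4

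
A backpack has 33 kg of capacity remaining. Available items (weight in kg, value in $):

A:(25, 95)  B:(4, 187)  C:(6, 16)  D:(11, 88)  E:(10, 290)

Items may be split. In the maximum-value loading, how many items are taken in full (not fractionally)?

Ratios (sorted): B 46.75, E 29.00, D 8.00, A 3.80, C 2.67
take B (4 @ 187); take E (10 @ 290); take D (11 @ 88); take 8/25 of A → 30.40. Capacity used 33/33.
3 item(s) taken whole; one partial (take 8/25 of A).

3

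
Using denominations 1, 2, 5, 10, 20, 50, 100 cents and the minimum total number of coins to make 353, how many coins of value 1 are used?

1

Use the largest denomination that fits, subtract, and repeat.
353 − 3×100→53 − 1×50→3 − 1×2→1 − 1×1→0
Count of 1: 1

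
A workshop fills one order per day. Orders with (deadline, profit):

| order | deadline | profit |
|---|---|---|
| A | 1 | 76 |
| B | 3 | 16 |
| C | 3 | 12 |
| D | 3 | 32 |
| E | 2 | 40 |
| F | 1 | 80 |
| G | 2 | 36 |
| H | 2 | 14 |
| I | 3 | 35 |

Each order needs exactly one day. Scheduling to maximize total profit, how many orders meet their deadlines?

3

Sort by profit descending; place each in the latest free slot ≤ its deadline.
Profit order: F=80 A=76 E=40 G=36 I=35 D=32 B=16 H=14 C=12
Assign: F→slot 1, A skipped, E→slot 2, G skipped, I→slot 3, D skipped, B skipped, H skipped, C skipped.
Slots: [1:F] [2:E] [3:I]
3 of 9 scheduled.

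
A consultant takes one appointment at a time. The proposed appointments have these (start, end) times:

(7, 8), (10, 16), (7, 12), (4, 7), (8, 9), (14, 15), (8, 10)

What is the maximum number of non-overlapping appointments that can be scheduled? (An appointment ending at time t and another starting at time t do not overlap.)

4

By end time: (4,7), (7,8), (8,9), (8,10), (7,12), (14,15), (10,16).
Pick (4,7); next start ≥ 7 → (7,8); next start ≥ 8 → (8,9); next start ≥ 9 → (14,15).
Selected 4 appointments.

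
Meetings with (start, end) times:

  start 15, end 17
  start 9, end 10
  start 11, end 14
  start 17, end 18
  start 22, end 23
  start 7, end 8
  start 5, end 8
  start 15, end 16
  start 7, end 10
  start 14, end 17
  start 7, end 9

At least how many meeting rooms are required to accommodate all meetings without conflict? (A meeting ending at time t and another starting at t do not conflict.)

starts: [5, 7, 7, 7, 9, 11, 14, 15, 15, 17, 22]
ends:   [8, 8, 9, 10, 10, 14, 16, 17, 17, 18, 23]
s5→1 s7→2 s7→3 s7→4  — peak 4.

4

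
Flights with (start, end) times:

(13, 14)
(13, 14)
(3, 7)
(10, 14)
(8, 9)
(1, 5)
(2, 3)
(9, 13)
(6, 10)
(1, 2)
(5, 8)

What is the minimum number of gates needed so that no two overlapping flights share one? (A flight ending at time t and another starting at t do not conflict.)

The answer is the maximum number of intervals overlapping at any instant.
starts: [1, 1, 2, 3, 5, 6, 8, 9, 10, 13, 13]
ends:   [2, 3, 5, 7, 8, 9, 10, 13, 14, 14, 14]
s1→1 s1→2 e2→1 s2→2 e3→1 s3→2 e5→1 s5→2 s6→3  — peak 3.

3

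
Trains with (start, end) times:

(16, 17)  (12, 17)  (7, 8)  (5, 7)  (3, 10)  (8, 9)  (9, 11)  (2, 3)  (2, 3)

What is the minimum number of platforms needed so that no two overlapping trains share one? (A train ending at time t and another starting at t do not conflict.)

starts: [2, 2, 3, 5, 7, 8, 9, 12, 16]
ends:   [3, 3, 7, 8, 9, 10, 11, 17, 17]
s2→1 s2→2  — peak 2.

2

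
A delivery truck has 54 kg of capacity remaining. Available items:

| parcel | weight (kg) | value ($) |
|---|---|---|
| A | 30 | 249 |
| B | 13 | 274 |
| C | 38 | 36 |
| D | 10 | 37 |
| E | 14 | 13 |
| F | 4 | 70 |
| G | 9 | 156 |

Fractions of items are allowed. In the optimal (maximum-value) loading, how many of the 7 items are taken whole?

3

Greedy by value/weight ratio, highest first.
Ratios (sorted): B 21.08, F 17.50, G 17.33, A 8.30, D 3.70, C 0.95, E 0.93
take B (13 @ 274); take F (4 @ 70); take G (9 @ 156); take 28/30 of A → 232.40. Capacity used 54/54.
3 item(s) taken whole; one partial (take 28/30 of A).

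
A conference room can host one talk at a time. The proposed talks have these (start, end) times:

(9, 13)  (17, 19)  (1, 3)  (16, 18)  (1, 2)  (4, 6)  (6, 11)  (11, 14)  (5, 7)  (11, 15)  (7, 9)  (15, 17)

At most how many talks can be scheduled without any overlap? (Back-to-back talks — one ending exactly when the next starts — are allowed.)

6

By end time: (1,2), (1,3), (4,6), (5,7), (7,9), (6,11), (9,13), (11,14), (11,15), (15,17), (16,18), (17,19).
Pick (1,2); next start ≥ 2 → (4,6); next start ≥ 6 → (7,9); next start ≥ 9 → (9,13); next start ≥ 13 → (15,17); next start ≥ 17 → (17,19).
Selected 6 talks.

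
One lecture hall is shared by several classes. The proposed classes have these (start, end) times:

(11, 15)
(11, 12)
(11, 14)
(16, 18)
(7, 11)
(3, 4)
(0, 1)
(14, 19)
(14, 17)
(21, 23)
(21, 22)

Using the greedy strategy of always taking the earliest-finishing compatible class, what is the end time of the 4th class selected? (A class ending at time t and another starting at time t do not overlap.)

Order by finish time; keep every interval that doesn't clash with the previous kept one.
By end time: (0,1), (3,4), (7,11), (11,12), (11,14), (11,15), (14,17), (16,18), (14,19), (21,22), (21,23).
Pick (0,1); next start ≥ 1 → (3,4); next start ≥ 4 → (7,11); next start ≥ 11 → (11,12); next start ≥ 12 → (14,17); next start ≥ 17 → (21,22).
Selected: (0,1) (3,4) (7,11) (11,12) (14,17) (21,22)

12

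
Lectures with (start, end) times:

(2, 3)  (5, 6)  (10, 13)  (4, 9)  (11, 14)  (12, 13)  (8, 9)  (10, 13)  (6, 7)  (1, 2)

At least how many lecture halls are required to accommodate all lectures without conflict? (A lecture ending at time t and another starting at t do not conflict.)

The answer is the maximum number of intervals overlapping at any instant.
Events (time:±→running): 1:+→1 2:-→0 2:+→1 3:-→0 4:+→1 5:+→2 6:-→1 6:+→2 7:-→1 8:+→2 9:-→1 9:-→0 10:+→1 10:+→2 11:+→3 12:+→4 … peak 4.

4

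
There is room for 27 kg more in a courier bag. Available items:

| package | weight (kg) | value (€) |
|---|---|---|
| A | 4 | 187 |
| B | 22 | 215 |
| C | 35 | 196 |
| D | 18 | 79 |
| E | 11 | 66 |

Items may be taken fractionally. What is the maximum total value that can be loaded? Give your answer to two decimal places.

408.00

Order: A (187/4=46.75) > B (215/22=9.77) > E (66/11=6.00) > C (196/35=5.60) > D (79/18=4.39)
Fill: take A (4 @ 187) → take B (22 @ 215) → take 1/11 of E → 6.00; 27/27 used.
Total value = 408.00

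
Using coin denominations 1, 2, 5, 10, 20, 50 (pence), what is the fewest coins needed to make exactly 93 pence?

Use the largest denomination that fits, subtract, and repeat.
93 = 1×50 + 2×20 + 1×2 + 1×1
Total coins = 1 + 2 + 1 + 1 = 5

5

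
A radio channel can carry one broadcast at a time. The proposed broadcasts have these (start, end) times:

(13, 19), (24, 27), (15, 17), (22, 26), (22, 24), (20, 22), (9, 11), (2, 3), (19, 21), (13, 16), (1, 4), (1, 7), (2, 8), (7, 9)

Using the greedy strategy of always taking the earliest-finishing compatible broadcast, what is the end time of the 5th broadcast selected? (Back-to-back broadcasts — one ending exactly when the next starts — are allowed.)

Greedy by earliest finish: after sorting by end time, pick each interval compatible with the last pick.
By end time: (2,3), (1,4), (1,7), (2,8), (7,9), (9,11), (13,16), (15,17), (13,19), (19,21), (20,22), (22,24), (22,26), (24,27).
Pick (2,3); next start ≥ 3 → (7,9); next start ≥ 9 → (9,11); next start ≥ 11 → (13,16); next start ≥ 16 → (19,21); next start ≥ 21 → (22,24); next start ≥ 24 → (24,27).
Selected: (2,3) (7,9) (9,11) (13,16) (19,21) (22,24) (24,27)

21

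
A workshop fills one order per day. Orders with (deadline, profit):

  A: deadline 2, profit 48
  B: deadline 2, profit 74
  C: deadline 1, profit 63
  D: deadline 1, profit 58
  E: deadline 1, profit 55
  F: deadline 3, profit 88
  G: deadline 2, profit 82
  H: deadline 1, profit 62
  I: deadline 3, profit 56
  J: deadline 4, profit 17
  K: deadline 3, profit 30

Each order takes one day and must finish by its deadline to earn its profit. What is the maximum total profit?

261

Take jobs in profit order; each goes to the latest open slot no later than its deadline.
By profit: F(d3,88), G(d2,82), B(d2,74), C(d1,63), H(d1,62), D(d1,58), I(d3,56), E(d1,55), A(d2,48), K(d3,30), J(d4,17)
F→slot 3; G→slot 2; B→slot 1; C skipped; H skipped; D skipped; I skipped; E skipped; A skipped; K skipped; J→slot 4.
Profit = 74 + 82 + 88 + 17 = 261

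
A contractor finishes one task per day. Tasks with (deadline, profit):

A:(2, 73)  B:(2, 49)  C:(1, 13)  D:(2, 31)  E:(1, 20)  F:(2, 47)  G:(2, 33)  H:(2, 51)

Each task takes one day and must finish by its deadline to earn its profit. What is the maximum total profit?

124

By profit: A(d2,73), H(d2,51), B(d2,49), F(d2,47), G(d2,33), D(d2,31), E(d1,20), C(d1,13)
A→slot 2; H→slot 1; B skipped; F skipped; G skipped; D skipped; E skipped; C skipped.
Profit = 51 + 73 = 124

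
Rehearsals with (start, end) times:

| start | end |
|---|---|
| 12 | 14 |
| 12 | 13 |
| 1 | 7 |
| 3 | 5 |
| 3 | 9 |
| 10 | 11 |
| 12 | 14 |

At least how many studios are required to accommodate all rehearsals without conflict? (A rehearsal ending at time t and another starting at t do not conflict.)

3

Count concurrent intervals with a sweep; the peak is the room count.
Events (time:±→running): 1:+→1 3:+→2 3:+→3 … peak 3.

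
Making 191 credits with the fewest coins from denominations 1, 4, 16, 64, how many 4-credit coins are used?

3

Use the largest denomination that fits, subtract, and repeat.
191 = 2×64 + 3×16 + 3×4 + 3×1
Count of 4: 3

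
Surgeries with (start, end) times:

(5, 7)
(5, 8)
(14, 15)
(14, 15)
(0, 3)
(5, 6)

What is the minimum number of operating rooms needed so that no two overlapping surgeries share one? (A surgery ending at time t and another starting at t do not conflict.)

3

The answer is the maximum number of intervals overlapping at any instant.
Events (time:±→running): 0:+→1 3:-→0 5:+→1 5:+→2 5:+→3 … peak 3.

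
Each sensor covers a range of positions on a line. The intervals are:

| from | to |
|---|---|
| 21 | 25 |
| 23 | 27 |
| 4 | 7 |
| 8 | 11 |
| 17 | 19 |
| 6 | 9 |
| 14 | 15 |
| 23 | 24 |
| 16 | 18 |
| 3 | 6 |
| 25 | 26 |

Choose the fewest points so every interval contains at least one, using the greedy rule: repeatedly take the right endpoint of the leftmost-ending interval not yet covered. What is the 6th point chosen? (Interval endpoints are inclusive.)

Process intervals by earliest right end; each time one isn't hit yet, stab at its right endpoint.
By right end: [3,6]  [4,7]  [6,9]  [8,11]  [14,15]  [16,18]  [17,19]  [23,24]  [21,25]  [25,26]  [23,27]
[3,6] uncovered → point at 6; [8,11] uncovered → point at 11; [14,15] uncovered → point at 15; [16,18] uncovered → point at 18; [23,24] uncovered → point at 24; [25,26] uncovered → point at 26.
Points: 6, 11, 15, 18, 24, 26 (6 total).

26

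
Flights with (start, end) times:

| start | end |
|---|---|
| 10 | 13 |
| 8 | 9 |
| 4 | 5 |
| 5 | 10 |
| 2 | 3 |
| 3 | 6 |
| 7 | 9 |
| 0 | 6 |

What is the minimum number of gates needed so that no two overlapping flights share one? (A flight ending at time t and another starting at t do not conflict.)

Events (time:±→running): 0:+→1 2:+→2 3:-→1 3:+→2 4:+→3 … peak 3.

3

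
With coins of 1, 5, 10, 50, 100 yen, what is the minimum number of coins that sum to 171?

Use the largest denomination that fits, subtract, and repeat.
171 = 1×100 + 1×50 + 2×10 + 1×1
Total coins = 1 + 1 + 2 + 1 = 5

5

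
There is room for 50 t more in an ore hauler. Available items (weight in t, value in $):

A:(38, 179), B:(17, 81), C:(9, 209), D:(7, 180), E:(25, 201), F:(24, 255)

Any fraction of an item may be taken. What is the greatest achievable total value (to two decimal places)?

Order: D (180/7=25.71) > C (209/9=23.22) > F (255/24=10.62) > E (201/25=8.04) > B (81/17=4.76) > A (179/38=4.71)
Fill: take D (7 @ 180) → take C (9 @ 209) → take F (24 @ 255) → take 10/25 of E → 80.40; 50/50 used.
Total value = 724.40

724.40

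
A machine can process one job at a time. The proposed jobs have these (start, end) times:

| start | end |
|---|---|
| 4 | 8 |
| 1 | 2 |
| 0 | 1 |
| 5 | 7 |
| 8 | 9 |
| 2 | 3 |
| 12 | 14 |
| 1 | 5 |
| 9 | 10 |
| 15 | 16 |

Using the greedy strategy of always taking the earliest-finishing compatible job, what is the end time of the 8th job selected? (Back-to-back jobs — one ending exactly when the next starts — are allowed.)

16

Sort by end time and greedily take each interval whose start is ≥ the last chosen end.
By end time: (0,1), (1,2), (2,3), (1,5), (5,7), (4,8), (8,9), (9,10), (12,14), (15,16).
Pick (0,1); next start ≥ 1 → (1,2); next start ≥ 2 → (2,3); next start ≥ 3 → (5,7); next start ≥ 7 → (8,9); next start ≥ 9 → (9,10); next start ≥ 10 → (12,14); next start ≥ 14 → (15,16).
Selected: (0,1) (1,2) (2,3) (5,7) (8,9) (9,10) (12,14) (15,16)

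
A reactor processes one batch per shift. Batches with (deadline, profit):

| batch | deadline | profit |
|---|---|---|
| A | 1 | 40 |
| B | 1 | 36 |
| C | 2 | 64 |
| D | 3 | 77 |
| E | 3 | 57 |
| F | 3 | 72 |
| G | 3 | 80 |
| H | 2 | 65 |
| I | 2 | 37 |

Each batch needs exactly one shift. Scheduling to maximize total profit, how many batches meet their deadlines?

3

Take jobs in profit order; each goes to the latest open slot no later than its deadline.
By profit: G(d3,80), D(d3,77), F(d3,72), H(d2,65), C(d2,64), E(d3,57), A(d1,40), I(d2,37), B(d1,36)
G→slot 3; D→slot 2; F→slot 1; H skipped; C skipped; E skipped; A skipped; I skipped; B skipped.
3 of 9 scheduled.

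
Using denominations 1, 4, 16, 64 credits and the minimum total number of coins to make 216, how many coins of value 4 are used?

2

216 − 3×64→24 − 1×16→8 − 2×4→0
Count of 4: 2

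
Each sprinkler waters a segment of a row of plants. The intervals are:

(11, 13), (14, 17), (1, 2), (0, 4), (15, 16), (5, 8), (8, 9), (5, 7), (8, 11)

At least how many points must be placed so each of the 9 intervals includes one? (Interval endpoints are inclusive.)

Sorted: [1,2] [0,4] [5,7] [5,8] [8,9] [8,11] [11,13] [15,16] [14,17]
{[1,2],[0,4]} hit by 2; {[5,7],[5,8]} hit by 7; {[8,9],[8,11]} hit by 9; {[11,13]} hit by 13; {[15,16],[14,17]} hit by 16.
Points: 2, 7, 9, 13, 16 (5 total).

5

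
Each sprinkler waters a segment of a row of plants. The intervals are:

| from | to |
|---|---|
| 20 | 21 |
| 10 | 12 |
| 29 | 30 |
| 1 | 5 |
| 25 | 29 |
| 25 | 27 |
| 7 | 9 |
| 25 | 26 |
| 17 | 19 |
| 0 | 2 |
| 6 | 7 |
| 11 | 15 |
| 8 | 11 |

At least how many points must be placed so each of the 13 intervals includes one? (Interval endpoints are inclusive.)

7

Sort by right endpoint; whenever an interval is uncovered, place a point at its right end.
By right end: [0,2]  [1,5]  [6,7]  [7,9]  [8,11]  [10,12]  [11,15]  [17,19]  [20,21]  [25,26]  [25,27]  [25,29]  [29,30]
[0,2] uncovered → point at 2; [6,7] uncovered → point at 7; [8,11] uncovered → point at 11; [17,19] uncovered → point at 19; [20,21] uncovered → point at 21; [25,26] uncovered → point at 26; [29,30] uncovered → point at 30.
Points: 2, 7, 11, 19, 21, 26, 30 (7 total).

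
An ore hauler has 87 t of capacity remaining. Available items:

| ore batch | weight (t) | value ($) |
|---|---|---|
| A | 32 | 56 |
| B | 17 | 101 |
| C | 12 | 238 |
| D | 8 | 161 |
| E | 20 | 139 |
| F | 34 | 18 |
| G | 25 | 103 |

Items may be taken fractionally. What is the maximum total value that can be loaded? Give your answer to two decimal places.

750.75

Greedy by value/weight ratio, highest first.
Ratios (sorted): D 20.12, C 19.83, E 6.95, B 5.94, G 4.12, A 1.75, F 0.53
take D (8 @ 161); take C (12 @ 238); take E (20 @ 139); take B (17 @ 101); take G (25 @ 103); take 5/32 of A → 8.75. Capacity used 87/87.
Total value = 750.75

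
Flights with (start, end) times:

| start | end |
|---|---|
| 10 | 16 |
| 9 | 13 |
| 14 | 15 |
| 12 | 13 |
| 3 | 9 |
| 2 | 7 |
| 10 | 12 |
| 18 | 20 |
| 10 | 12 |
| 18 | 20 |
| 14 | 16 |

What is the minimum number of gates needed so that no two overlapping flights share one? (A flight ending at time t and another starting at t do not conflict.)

4

Count concurrent intervals with a sweep; the peak is the room count.
Events (time:±→running): 2:+→1 3:+→2 7:-→1 9:-→0 9:+→1 10:+→2 10:+→3 10:+→4 … peak 4.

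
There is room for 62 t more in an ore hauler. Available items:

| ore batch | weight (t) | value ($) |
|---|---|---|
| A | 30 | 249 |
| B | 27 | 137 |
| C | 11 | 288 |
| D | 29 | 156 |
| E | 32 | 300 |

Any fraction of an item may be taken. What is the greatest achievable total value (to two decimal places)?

Order: C (288/11=26.18) > E (300/32=9.38) > A (249/30=8.30) > D (156/29=5.38) > B (137/27=5.07)
Fill: take C (11 @ 288) → take E (32 @ 300) → take 19/30 of A → 157.70; 62/62 used.
Total value = 745.70

745.70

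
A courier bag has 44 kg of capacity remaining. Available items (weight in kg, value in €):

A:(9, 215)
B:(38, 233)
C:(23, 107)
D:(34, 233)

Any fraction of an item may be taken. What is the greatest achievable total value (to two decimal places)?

Sort by value per unit weight and fill in that order.
Ratios (sorted): A 23.89, D 6.85, B 6.13, C 4.65
take A (9 @ 215); take D (34 @ 233); take 1/38 of B → 6.13. Capacity used 44/44.
Total value = 454.13

454.13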